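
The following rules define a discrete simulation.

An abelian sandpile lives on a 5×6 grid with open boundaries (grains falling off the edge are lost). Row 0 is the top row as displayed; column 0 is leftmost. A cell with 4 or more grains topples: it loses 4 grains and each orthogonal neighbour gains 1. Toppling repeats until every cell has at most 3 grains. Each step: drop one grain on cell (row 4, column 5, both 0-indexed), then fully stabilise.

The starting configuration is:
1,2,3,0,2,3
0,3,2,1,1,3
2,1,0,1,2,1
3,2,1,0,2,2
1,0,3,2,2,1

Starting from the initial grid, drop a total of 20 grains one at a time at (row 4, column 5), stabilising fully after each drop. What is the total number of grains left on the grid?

step 0: 1,2,3,0,2,3
0,3,2,1,1,3
2,1,0,1,2,1
3,2,1,0,2,2
1,0,3,2,2,1
step 1: 1,2,3,0,2,3
0,3,2,1,1,3
2,1,0,1,2,1
3,2,1,0,2,2
1,0,3,2,2,2
step 2: 1,2,3,0,2,3
0,3,2,1,1,3
2,1,0,1,2,1
3,2,1,0,2,2
1,0,3,2,2,3
step 3: 1,2,3,0,2,3
0,3,2,1,1,3
2,1,0,1,2,1
3,2,1,0,2,3
1,0,3,2,3,0
step 4: 1,2,3,0,2,3
0,3,2,1,1,3
2,1,0,1,2,1
3,2,1,0,2,3
1,0,3,2,3,1
step 5: 1,2,3,0,2,3
0,3,2,1,1,3
2,1,0,1,2,1
3,2,1,0,2,3
1,0,3,2,3,2
step 6: 1,2,3,0,2,3
0,3,2,1,1,3
2,1,0,1,2,1
3,2,1,0,2,3
1,0,3,2,3,3
step 7: 1,2,3,0,2,3
0,3,2,1,1,3
2,1,0,1,3,2
3,2,1,1,0,1
1,0,3,3,1,2
step 8: 1,2,3,0,2,3
0,3,2,1,1,3
2,1,0,1,3,2
3,2,1,1,0,1
1,0,3,3,1,3
step 9: 1,2,3,0,2,3
0,3,2,1,1,3
2,1,0,1,3,2
3,2,1,1,0,2
1,0,3,3,2,0
step 10: 1,2,3,0,2,3
0,3,2,1,1,3
2,1,0,1,3,2
3,2,1,1,0,2
1,0,3,3,2,1
step 11: 1,2,3,0,2,3
0,3,2,1,1,3
2,1,0,1,3,2
3,2,1,1,0,2
1,0,3,3,2,2
step 12: 1,2,3,0,2,3
0,3,2,1,1,3
2,1,0,1,3,2
3,2,1,1,0,2
1,0,3,3,2,3
step 13: 1,2,3,0,2,3
0,3,2,1,1,3
2,1,0,1,3,2
3,2,1,1,0,3
1,0,3,3,3,0
step 14: 1,2,3,0,2,3
0,3,2,1,1,3
2,1,0,1,3,2
3,2,1,1,0,3
1,0,3,3,3,1
step 15: 1,2,3,0,2,3
0,3,2,1,1,3
2,1,0,1,3,2
3,2,1,1,0,3
1,0,3,3,3,2
step 16: 1,2,3,0,2,3
0,3,2,1,1,3
2,1,0,1,3,2
3,2,1,1,0,3
1,0,3,3,3,3
step 17: 1,2,3,0,2,3
0,3,2,1,1,3
2,1,0,1,3,3
3,2,2,2,2,0
1,1,0,1,1,2
step 18: 1,2,3,0,2,3
0,3,2,1,1,3
2,1,0,1,3,3
3,2,2,2,2,0
1,1,0,1,1,3
step 19: 1,2,3,0,2,3
0,3,2,1,1,3
2,1,0,1,3,3
3,2,2,2,2,1
1,1,0,1,2,0
step 20: 1,2,3,0,2,3
0,3,2,1,1,3
2,1,0,1,3,3
3,2,2,2,2,1
1,1,0,1,2,1

49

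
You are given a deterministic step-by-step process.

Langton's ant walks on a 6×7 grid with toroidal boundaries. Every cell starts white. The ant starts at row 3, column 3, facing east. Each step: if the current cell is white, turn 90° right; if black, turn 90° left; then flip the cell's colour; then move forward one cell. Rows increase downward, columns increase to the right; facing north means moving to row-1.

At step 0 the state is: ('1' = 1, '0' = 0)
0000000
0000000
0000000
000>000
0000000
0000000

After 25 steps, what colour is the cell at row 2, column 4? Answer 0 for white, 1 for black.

0) 0000000
0000000
0000000
000>000
0000000
0000000
1) 0000000
0000000
0000000
0001000
000v000
0000000
2) 0000000
0000000
0000000
0001000
00<1000
0000000
3) 0000000
0000000
0000000
00^1000
0011000
0000000
4) 0000000
0000000
0000000
001>000
0011000
0000000
5) 0000000
0000000
000^000
0010000
0011000
0000000
6) 0000000
0000000
0001>00
0010000
0011000
0000000
7) 0000000
0000000
0001100
0010v00
0011000
0000000
8) 0000000
0000000
0001100
001<100
0011000
0000000
9) 0000000
0000000
000^100
0011100
0011000
0000000
10) 0000000
0000000
00<0100
0011100
0011000
0000000
11) 0000000
00^0000
0010100
0011100
0011000
0000000
12) 0000000
001>000
0010100
0011100
0011000
0000000
13) 0000000
0011000
001v100
0011100
0011000
0000000
14) 0000000
0011000
00<1100
0011100
0011000
0000000
15) 0000000
0011000
0001100
00v1100
0011000
0000000
16) 0000000
0011000
0001100
000>100
0011000
0000000
17) 0000000
0011000
000^100
0000100
0011000
0000000
18) 0000000
0011000
00<0100
0000100
0011000
0000000
19) 0000000
00^1000
0010100
0000100
0011000
0000000
20) 0000000
0<01000
0010100
0000100
0011000
0000000
21) 0^00000
0101000
0010100
0000100
0011000
0000000
22) 01>0000
0101000
0010100
0000100
0011000
0000000
23) 0110000
01v1000
0010100
0000100
0011000
0000000
24) 0110000
0<11000
0010100
0000100
0011000
0000000
25) 0110000
0011000
0v10100
0000100
0011000
0000000

1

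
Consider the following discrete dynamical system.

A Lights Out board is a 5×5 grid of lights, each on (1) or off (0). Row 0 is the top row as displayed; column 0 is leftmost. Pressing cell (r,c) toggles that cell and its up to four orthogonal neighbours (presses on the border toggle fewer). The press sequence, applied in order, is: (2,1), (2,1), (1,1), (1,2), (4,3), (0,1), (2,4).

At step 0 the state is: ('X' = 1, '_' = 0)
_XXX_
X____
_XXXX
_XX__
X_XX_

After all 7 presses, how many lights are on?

0) _XXX_
X____
_XXXX
_XX__
X_XX_
1) _XXX_
XX___
X__XX
__X__
X_XX_
2) _XXX_
X____
_XXXX
_XX__
X_XX_
3) __XX_
_XX__
__XXX
_XX__
X_XX_
4) ___X_
___X_
___XX
_XX__
X_XX_
5) ___X_
___X_
___XX
_XXX_
X___X
6) XXXX_
_X_X_
___XX
_XXX_
X___X
7) XXXX_
_X_XX
_____
_XXXX
X___X

13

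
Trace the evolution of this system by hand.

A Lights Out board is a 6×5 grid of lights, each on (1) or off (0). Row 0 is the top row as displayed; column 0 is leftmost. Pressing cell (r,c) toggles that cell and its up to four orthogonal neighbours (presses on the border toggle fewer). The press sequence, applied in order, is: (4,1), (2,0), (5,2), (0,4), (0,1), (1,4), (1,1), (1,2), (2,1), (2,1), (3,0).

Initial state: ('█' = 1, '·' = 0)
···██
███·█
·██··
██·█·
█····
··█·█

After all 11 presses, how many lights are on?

14

0) ···██
███·█
·██··
██·█·
█····
··█·█
1) ···██
███·█
·██··
█··█·
·██··
·██·█
2) ···██
·██·█
█·█··
···█·
·██··
·██·█
3) ···██
·██·█
█·█··
···█·
·█···
···██
4) ·····
·██··
█·█··
···█·
·█···
···██
5) ███··
··█··
█·█··
···█·
·█···
···██
6) ███·█
··███
█·█·█
···█·
·█···
···██
7) █·█·█
██·██
███·█
···█·
·█···
···██
8) █···█
█·█·█
██··█
···█·
·█···
···██
9) █···█
███·█
··█·█
·█·█·
·█···
···██
10) █···█
█·█·█
██··█
···█·
·█···
···██
11) █···█
█·█·█
·█··█
██·█·
██···
···██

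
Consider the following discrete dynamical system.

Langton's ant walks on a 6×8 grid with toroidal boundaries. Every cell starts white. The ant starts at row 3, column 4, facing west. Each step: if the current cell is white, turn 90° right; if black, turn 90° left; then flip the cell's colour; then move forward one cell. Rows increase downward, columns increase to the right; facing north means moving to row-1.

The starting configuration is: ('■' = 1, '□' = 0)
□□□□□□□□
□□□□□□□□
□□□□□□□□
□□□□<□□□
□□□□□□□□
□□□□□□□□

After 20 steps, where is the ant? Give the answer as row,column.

gen 0: □□□□□□□□
□□□□□□□□
□□□□□□□□
□□□□<□□□
□□□□□□□□
□□□□□□□□
gen 1: □□□□□□□□
□□□□□□□□
□□□□^□□□
□□□□■□□□
□□□□□□□□
□□□□□□□□
gen 2: □□□□□□□□
□□□□□□□□
□□□□■>□□
□□□□■□□□
□□□□□□□□
□□□□□□□□
gen 3: □□□□□□□□
□□□□□□□□
□□□□■■□□
□□□□■v□□
□□□□□□□□
□□□□□□□□
gen 4: □□□□□□□□
□□□□□□□□
□□□□■■□□
□□□□<■□□
□□□□□□□□
□□□□□□□□
gen 5: □□□□□□□□
□□□□□□□□
□□□□■■□□
□□□□□■□□
□□□□v□□□
□□□□□□□□
gen 6: □□□□□□□□
□□□□□□□□
□□□□■■□□
□□□□□■□□
□□□<■□□□
□□□□□□□□
gen 7: □□□□□□□□
□□□□□□□□
□□□□■■□□
□□□^□■□□
□□□■■□□□
□□□□□□□□
gen 8: □□□□□□□□
□□□□□□□□
□□□□■■□□
□□□■>■□□
□□□■■□□□
□□□□□□□□
gen 9: □□□□□□□□
□□□□□□□□
□□□□■■□□
□□□■■■□□
□□□■v□□□
□□□□□□□□
gen 10: □□□□□□□□
□□□□□□□□
□□□□■■□□
□□□■■■□□
□□□■□>□□
□□□□□□□□
gen 11: □□□□□□□□
□□□□□□□□
□□□□■■□□
□□□■■■□□
□□□■□■□□
□□□□□v□□
gen 12: □□□□□□□□
□□□□□□□□
□□□□■■□□
□□□■■■□□
□□□■□■□□
□□□□<■□□
gen 13: □□□□□□□□
□□□□□□□□
□□□□■■□□
□□□■■■□□
□□□■^■□□
□□□□■■□□
gen 14: □□□□□□□□
□□□□□□□□
□□□□■■□□
□□□■■■□□
□□□■■>□□
□□□□■■□□
gen 15: □□□□□□□□
□□□□□□□□
□□□□■■□□
□□□■■^□□
□□□■■□□□
□□□□■■□□
gen 16: □□□□□□□□
□□□□□□□□
□□□□■■□□
□□□■<□□□
□□□■■□□□
□□□□■■□□
gen 17: □□□□□□□□
□□□□□□□□
□□□□■■□□
□□□■□□□□
□□□■v□□□
□□□□■■□□
gen 18: □□□□□□□□
□□□□□□□□
□□□□■■□□
□□□■□□□□
□□□■□>□□
□□□□■■□□
gen 19: □□□□□□□□
□□□□□□□□
□□□□■■□□
□□□■□□□□
□□□■□■□□
□□□□■v□□
gen 20: □□□□□□□□
□□□□□□□□
□□□□■■□□
□□□■□□□□
□□□■□■□□
□□□□■□>□

5,6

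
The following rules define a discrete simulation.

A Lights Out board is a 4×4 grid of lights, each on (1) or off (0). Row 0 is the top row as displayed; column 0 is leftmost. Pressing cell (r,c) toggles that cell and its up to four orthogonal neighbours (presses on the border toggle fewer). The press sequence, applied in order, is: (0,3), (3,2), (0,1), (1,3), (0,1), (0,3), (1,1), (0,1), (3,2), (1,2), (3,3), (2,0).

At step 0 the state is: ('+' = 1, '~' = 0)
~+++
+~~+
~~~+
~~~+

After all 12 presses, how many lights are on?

12

[0] ~+++
+~~+
~~~+
~~~+
[1] ~+~~
+~~~
~~~+
~~~+
[2] ~+~~
+~~~
~~++
~++~
[3] +~+~
++~~
~~++
~++~
[4] +~++
++++
~~+~
~++~
[5] ~+~+
+~++
~~+~
~++~
[6] ~++~
+~+~
~~+~
~++~
[7] ~~+~
~+~~
~++~
~++~
[8] ++~~
~~~~
~++~
~++~
[9] ++~~
~~~~
~+~~
~~~+
[10] +++~
~+++
~++~
~~~+
[11] +++~
~+++
~+++
~~+~
[12] +++~
++++
+~++
+~+~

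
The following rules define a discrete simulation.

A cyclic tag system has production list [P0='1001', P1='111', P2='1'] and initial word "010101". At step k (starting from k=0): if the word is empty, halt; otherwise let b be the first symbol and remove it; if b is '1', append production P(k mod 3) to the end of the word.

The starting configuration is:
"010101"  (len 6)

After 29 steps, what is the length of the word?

25

[0] "010101"  (len 6)
[1] "10101"  (len 5)
[2] "0101111"  (len 7)
[3] "101111"  (len 6)
[4] "011111001"  (len 9)
[5] "11111001"  (len 8)
[6] "11110011"  (len 8)
[7] "11100111001"  (len 11)
[8] "1100111001111"  (len 13)
[9] "1001110011111"  (len 13)
[10] "0011100111111001"  (len 16)
[11] "011100111111001"  (len 15)
[12] "11100111111001"  (len 14)
[13] "11001111110011001"  (len 17)
[14] "1001111110011001111"  (len 19)
[15] "0011111100110011111"  (len 19)
[16] "011111100110011111"  (len 18)
[17] "11111100110011111"  (len 17)
[18] "11111001100111111"  (len 17)
[19] "11110011001111111001"  (len 20)
[20] "1110011001111111001111"  (len 22)
[21] "1100110011111110011111"  (len 22)
[22] "1001100111111100111111001"  (len 25)
[23] "001100111111100111111001111"  (len 27)
[24] "01100111111100111111001111"  (len 26)
[25] "1100111111100111111001111"  (len 25)
[26] "100111111100111111001111111"  (len 27)
[27] "001111111001111110011111111"  (len 27)
[28] "01111111001111110011111111"  (len 26)
[29] "1111111001111110011111111"  (len 25)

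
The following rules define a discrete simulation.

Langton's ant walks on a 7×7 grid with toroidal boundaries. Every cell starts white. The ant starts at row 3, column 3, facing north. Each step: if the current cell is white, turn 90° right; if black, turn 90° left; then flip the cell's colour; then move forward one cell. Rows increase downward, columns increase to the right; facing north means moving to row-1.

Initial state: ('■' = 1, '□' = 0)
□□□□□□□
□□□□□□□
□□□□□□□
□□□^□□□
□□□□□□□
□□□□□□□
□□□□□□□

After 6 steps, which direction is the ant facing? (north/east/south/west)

north

k=0  □□□□□□□
□□□□□□□
□□□□□□□
□□□^□□□
□□□□□□□
□□□□□□□
□□□□□□□
k=1  □□□□□□□
□□□□□□□
□□□□□□□
□□□■>□□
□□□□□□□
□□□□□□□
□□□□□□□
k=2  □□□□□□□
□□□□□□□
□□□□□□□
□□□■■□□
□□□□v□□
□□□□□□□
□□□□□□□
k=3  □□□□□□□
□□□□□□□
□□□□□□□
□□□■■□□
□□□<■□□
□□□□□□□
□□□□□□□
k=4  □□□□□□□
□□□□□□□
□□□□□□□
□□□^■□□
□□□■■□□
□□□□□□□
□□□□□□□
k=5  □□□□□□□
□□□□□□□
□□□□□□□
□□<□■□□
□□□■■□□
□□□□□□□
□□□□□□□
k=6  □□□□□□□
□□□□□□□
□□^□□□□
□□■□■□□
□□□■■□□
□□□□□□□
□□□□□□□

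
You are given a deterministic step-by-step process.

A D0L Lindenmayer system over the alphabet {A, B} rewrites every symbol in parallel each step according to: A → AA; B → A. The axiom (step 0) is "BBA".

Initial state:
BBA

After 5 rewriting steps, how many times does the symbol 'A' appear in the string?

[0] BBA
[1] AAAA
[2] AAAAAAAA
[3] AAAAAAAAAAAAAAAA
[4] AAAAAAAAAAAAAAAAAAAAAAAAAAAAAAAA
[5] AAAAAAAAAAAAAAAAAAAAAAAAAAAAAAAAAAAAAAAAAAAAAAAAAAAAAAAAAAAAAAAA

64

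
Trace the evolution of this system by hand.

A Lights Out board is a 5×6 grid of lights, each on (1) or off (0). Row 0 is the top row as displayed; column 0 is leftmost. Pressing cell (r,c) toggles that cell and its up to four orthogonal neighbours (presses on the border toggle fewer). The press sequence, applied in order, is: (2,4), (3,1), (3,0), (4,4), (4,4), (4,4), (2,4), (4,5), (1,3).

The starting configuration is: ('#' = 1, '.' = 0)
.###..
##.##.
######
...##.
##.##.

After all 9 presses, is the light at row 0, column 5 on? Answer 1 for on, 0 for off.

t=0: .###..
##.##.
######
...##.
##.##.
t=1: .###..
##.#..
###...
...#..
##.##.
t=2: .###..
##.#..
#.#...
####..
#..##.
t=3: .###..
##.#..
..#...
..##..
...##.
t=4: .###..
##.#..
..#...
..###.
.....#
t=5: .###..
##.#..
..#...
..##..
...##.
t=6: .###..
##.#..
..#...
..###.
.....#
t=7: .###..
##.##.
..####
..##..
.....#
t=8: .###..
##.##.
..####
..##.#
....#.
t=9: .##...
###...
..#.##
..##.#
....#.

0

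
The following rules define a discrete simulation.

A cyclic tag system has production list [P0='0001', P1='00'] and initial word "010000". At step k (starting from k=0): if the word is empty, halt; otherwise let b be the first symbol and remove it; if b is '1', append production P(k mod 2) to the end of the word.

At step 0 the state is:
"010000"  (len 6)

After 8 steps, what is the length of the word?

0) "010000"  (len 6)
1) "10000"  (len 5)
2) "000000"  (len 6)
3) "00000"  (len 5)
4) "0000"  (len 4)
5) "000"  (len 3)
6) "00"  (len 2)
7) "0"  (len 1)
8) (halted — word empty)

0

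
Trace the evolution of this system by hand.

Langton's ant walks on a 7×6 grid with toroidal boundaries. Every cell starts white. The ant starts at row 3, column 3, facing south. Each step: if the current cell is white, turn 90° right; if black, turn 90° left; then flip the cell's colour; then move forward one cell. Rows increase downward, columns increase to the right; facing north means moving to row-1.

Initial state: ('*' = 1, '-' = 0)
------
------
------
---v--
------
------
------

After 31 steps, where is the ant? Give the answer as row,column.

2,5

[0] ------
------
------
---v--
------
------
------
[1] ------
------
------
--<*--
------
------
------
[2] ------
------
--^---
--**--
------
------
------
[3] ------
------
--*>--
--**--
------
------
------
[4] ------
------
--**--
--*v--
------
------
------
[5] ------
------
--**--
--*->-
------
------
------
[6] ------
------
--**--
--*-*-
----v-
------
------
[7] ------
------
--**--
--*-*-
---<*-
------
------
[8] ------
------
--**--
--*^*-
---**-
------
------
[9] ------
------
--**--
--**>-
---**-
------
------
[10] ------
------
--**^-
--**--
---**-
------
------
[11] ------
------
--***>
--**--
---**-
------
------
[12] ------
------
--****
--**-v
---**-
------
------
[13] ------
------
--****
--**<*
---**-
------
------
[14] ------
------
--**^*
--****
---**-
------
------
[15] ------
------
--*<-*
--****
---**-
------
------
[16] ------
------
--*--*
--*v**
---**-
------
------
[17] ------
------
--*--*
--*->*
---**-
------
------
[18] ------
------
--*-^*
--*--*
---**-
------
------
[19] ------
------
--*-*>
--*--*
---**-
------
------
[20] ------
-----^
--*-*-
--*--*
---**-
------
------
[21] ------
>----*
--*-*-
--*--*
---**-
------
------
[22] ------
*----*
v-*-*-
--*--*
---**-
------
------
[23] ------
*----*
*-*-*<
--*--*
---**-
------
------
[24] ------
*----^
*-*-**
--*--*
---**-
------
------
[25] ------
*---<-
*-*-**
--*--*
---**-
------
------
[26] ----^-
*---*-
*-*-**
--*--*
---**-
------
------
[27] ----*>
*---*-
*-*-**
--*--*
---**-
------
------
[28] ----**
*---*v
*-*-**
--*--*
---**-
------
------
[29] ----**
*---<*
*-*-**
--*--*
---**-
------
------
[30] ----**
*----*
*-*-v*
--*--*
---**-
------
------
[31] ----**
*----*
*-*-->
--*--*
---**-
------
------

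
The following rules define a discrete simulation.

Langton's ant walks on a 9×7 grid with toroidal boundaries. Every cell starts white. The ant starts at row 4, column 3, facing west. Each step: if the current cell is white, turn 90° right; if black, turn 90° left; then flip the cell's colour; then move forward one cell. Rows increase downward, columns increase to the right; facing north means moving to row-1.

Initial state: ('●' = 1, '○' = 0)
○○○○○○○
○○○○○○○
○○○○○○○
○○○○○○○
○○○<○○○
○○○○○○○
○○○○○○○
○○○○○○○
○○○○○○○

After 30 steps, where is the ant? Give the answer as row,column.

5,4

[0] ○○○○○○○
○○○○○○○
○○○○○○○
○○○○○○○
○○○<○○○
○○○○○○○
○○○○○○○
○○○○○○○
○○○○○○○
[1] ○○○○○○○
○○○○○○○
○○○○○○○
○○○^○○○
○○○●○○○
○○○○○○○
○○○○○○○
○○○○○○○
○○○○○○○
[2] ○○○○○○○
○○○○○○○
○○○○○○○
○○○●>○○
○○○●○○○
○○○○○○○
○○○○○○○
○○○○○○○
○○○○○○○
[3] ○○○○○○○
○○○○○○○
○○○○○○○
○○○●●○○
○○○●v○○
○○○○○○○
○○○○○○○
○○○○○○○
○○○○○○○
[4] ○○○○○○○
○○○○○○○
○○○○○○○
○○○●●○○
○○○<●○○
○○○○○○○
○○○○○○○
○○○○○○○
○○○○○○○
[5] ○○○○○○○
○○○○○○○
○○○○○○○
○○○●●○○
○○○○●○○
○○○v○○○
○○○○○○○
○○○○○○○
○○○○○○○
[6] ○○○○○○○
○○○○○○○
○○○○○○○
○○○●●○○
○○○○●○○
○○<●○○○
○○○○○○○
○○○○○○○
○○○○○○○
[7] ○○○○○○○
○○○○○○○
○○○○○○○
○○○●●○○
○○^○●○○
○○●●○○○
○○○○○○○
○○○○○○○
○○○○○○○
[8] ○○○○○○○
○○○○○○○
○○○○○○○
○○○●●○○
○○●>●○○
○○●●○○○
○○○○○○○
○○○○○○○
○○○○○○○
[9] ○○○○○○○
○○○○○○○
○○○○○○○
○○○●●○○
○○●●●○○
○○●v○○○
○○○○○○○
○○○○○○○
○○○○○○○
[10] ○○○○○○○
○○○○○○○
○○○○○○○
○○○●●○○
○○●●●○○
○○●○>○○
○○○○○○○
○○○○○○○
○○○○○○○
[11] ○○○○○○○
○○○○○○○
○○○○○○○
○○○●●○○
○○●●●○○
○○●○●○○
○○○○v○○
○○○○○○○
○○○○○○○
[12] ○○○○○○○
○○○○○○○
○○○○○○○
○○○●●○○
○○●●●○○
○○●○●○○
○○○<●○○
○○○○○○○
○○○○○○○
[13] ○○○○○○○
○○○○○○○
○○○○○○○
○○○●●○○
○○●●●○○
○○●^●○○
○○○●●○○
○○○○○○○
○○○○○○○
[14] ○○○○○○○
○○○○○○○
○○○○○○○
○○○●●○○
○○●●●○○
○○●●>○○
○○○●●○○
○○○○○○○
○○○○○○○
[15] ○○○○○○○
○○○○○○○
○○○○○○○
○○○●●○○
○○●●^○○
○○●●○○○
○○○●●○○
○○○○○○○
○○○○○○○
[16] ○○○○○○○
○○○○○○○
○○○○○○○
○○○●●○○
○○●<○○○
○○●●○○○
○○○●●○○
○○○○○○○
○○○○○○○
[17] ○○○○○○○
○○○○○○○
○○○○○○○
○○○●●○○
○○●○○○○
○○●v○○○
○○○●●○○
○○○○○○○
○○○○○○○
[18] ○○○○○○○
○○○○○○○
○○○○○○○
○○○●●○○
○○●○○○○
○○●○>○○
○○○●●○○
○○○○○○○
○○○○○○○
[19] ○○○○○○○
○○○○○○○
○○○○○○○
○○○●●○○
○○●○○○○
○○●○●○○
○○○●v○○
○○○○○○○
○○○○○○○
[20] ○○○○○○○
○○○○○○○
○○○○○○○
○○○●●○○
○○●○○○○
○○●○●○○
○○○●○>○
○○○○○○○
○○○○○○○
[21] ○○○○○○○
○○○○○○○
○○○○○○○
○○○●●○○
○○●○○○○
○○●○●○○
○○○●○●○
○○○○○v○
○○○○○○○
[22] ○○○○○○○
○○○○○○○
○○○○○○○
○○○●●○○
○○●○○○○
○○●○●○○
○○○●○●○
○○○○<●○
○○○○○○○
[23] ○○○○○○○
○○○○○○○
○○○○○○○
○○○●●○○
○○●○○○○
○○●○●○○
○○○●^●○
○○○○●●○
○○○○○○○
[24] ○○○○○○○
○○○○○○○
○○○○○○○
○○○●●○○
○○●○○○○
○○●○●○○
○○○●●>○
○○○○●●○
○○○○○○○
[25] ○○○○○○○
○○○○○○○
○○○○○○○
○○○●●○○
○○●○○○○
○○●○●^○
○○○●●○○
○○○○●●○
○○○○○○○
[26] ○○○○○○○
○○○○○○○
○○○○○○○
○○○●●○○
○○●○○○○
○○●○●●>
○○○●●○○
○○○○●●○
○○○○○○○
[27] ○○○○○○○
○○○○○○○
○○○○○○○
○○○●●○○
○○●○○○○
○○●○●●●
○○○●●○v
○○○○●●○
○○○○○○○
[28] ○○○○○○○
○○○○○○○
○○○○○○○
○○○●●○○
○○●○○○○
○○●○●●●
○○○●●<●
○○○○●●○
○○○○○○○
[29] ○○○○○○○
○○○○○○○
○○○○○○○
○○○●●○○
○○●○○○○
○○●○●^●
○○○●●●●
○○○○●●○
○○○○○○○
[30] ○○○○○○○
○○○○○○○
○○○○○○○
○○○●●○○
○○●○○○○
○○●○<○●
○○○●●●●
○○○○●●○
○○○○○○○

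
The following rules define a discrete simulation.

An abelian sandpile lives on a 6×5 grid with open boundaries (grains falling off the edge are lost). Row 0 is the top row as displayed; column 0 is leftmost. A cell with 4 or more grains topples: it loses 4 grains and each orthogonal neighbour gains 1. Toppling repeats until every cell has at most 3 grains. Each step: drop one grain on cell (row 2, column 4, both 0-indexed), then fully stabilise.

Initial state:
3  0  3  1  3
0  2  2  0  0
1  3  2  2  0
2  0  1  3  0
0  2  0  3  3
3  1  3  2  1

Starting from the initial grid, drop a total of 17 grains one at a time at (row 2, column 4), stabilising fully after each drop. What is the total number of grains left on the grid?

53

[0] 3  0  3  1  3
0  2  2  0  0
1  3  2  2  0
2  0  1  3  0
0  2  0  3  3
3  1  3  2  1
[1] 3  0  3  1  3
0  2  2  0  0
1  3  2  2  1
2  0  1  3  0
0  2  0  3  3
3  1  3  2  1
[2] 3  0  3  1  3
0  2  2  0  0
1  3  2  2  2
2  0  1  3  0
0  2  0  3  3
3  1  3  2  1
[3] 3  0  3  1  3
0  2  2  0  0
1  3  2  2  3
2  0  1  3  0
0  2  0  3  3
3  1  3  2  1
[4] 3  0  3  1  3
0  2  2  0  1
1  3  2  3  0
2  0  1  3  1
0  2  0  3  3
3  1  3  2  1
[5] 3  0  3  1  3
0  2  2  0  1
1  3  2  3  1
2  0  1  3  1
0  2  0  3  3
3  1  3  2  1
[6] 3  0  3  1  3
0  2  2  0  1
1  3  2  3  2
2  0  1  3  1
0  2  0  3  3
3  1  3  2  1
[7] 3  0  3  1  3
0  2  2  0  1
1  3  2  3  3
2  0  1  3  1
0  2  0  3  3
3  1  3  2  1
[8] 3  0  3  1  3
0  2  2  1  2
1  3  3  1  2
2  0  2  2  0
0  2  1  1  1
3  1  3  3  2
[9] 3  0  3  1  3
0  2  2  1  2
1  3  3  1  3
2  0  2  2  0
0  2  1  1  1
3  1  3  3  2
[10] 3  0  3  1  3
0  2  2  1  3
1  3  3  2  0
2  0  2  2  1
0  2  1  1  1
3  1  3  3  2
[11] 3  0  3  1  3
0  2  2  1  3
1  3  3  2  1
2  0  2  2  1
0  2  1  1  1
3  1  3  3  2
[12] 3  0  3  1  3
0  2  2  1  3
1  3  3  2  2
2  0  2  2  1
0  2  1  1  1
3  1  3  3  2
[13] 3  0  3  1  3
0  2  2  1  3
1  3  3  2  3
2  0  2  2  1
0  2  1  1  1
3  1  3  3  2
[14] 3  0  3  2  0
0  2  2  2  1
1  3  3  3  1
2  0  2  2  2
0  2  1  1  1
3  1  3  3  2
[15] 3  0  3  2  0
0  2  2  2  1
1  3  3  3  2
2  0  2  2  2
0  2  1  1  1
3  1  3  3  2
[16] 3  0  3  2  0
0  2  2  2  1
1  3  3  3  3
2  0  2  2  2
0  2  1  1  1
3  1  3  3  2
[17] 3  0  3  2  0
0  3  3  3  2
2  0  1  1  1
2  1  3  3  3
0  2  1  1  1
3  1  3  3  2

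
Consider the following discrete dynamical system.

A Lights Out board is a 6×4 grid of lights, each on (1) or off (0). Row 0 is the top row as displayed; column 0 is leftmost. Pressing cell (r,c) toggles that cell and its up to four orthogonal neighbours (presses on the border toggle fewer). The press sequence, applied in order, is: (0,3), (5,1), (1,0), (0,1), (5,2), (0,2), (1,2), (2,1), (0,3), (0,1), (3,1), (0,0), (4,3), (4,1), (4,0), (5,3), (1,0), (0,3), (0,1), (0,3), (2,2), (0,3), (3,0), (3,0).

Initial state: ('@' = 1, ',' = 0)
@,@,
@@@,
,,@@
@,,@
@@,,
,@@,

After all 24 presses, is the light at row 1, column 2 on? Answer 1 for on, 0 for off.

t=0: @,@,
@@@,
,,@@
@,,@
@@,,
,@@,
t=1: @,,@
@@@@
,,@@
@,,@
@@,,
,@@,
t=2: @,,@
@@@@
,,@@
@,,@
@,,,
@,,,
t=3: ,,,@
,,@@
@,@@
@,,@
@,,,
@,,,
t=4: @@@@
,@@@
@,@@
@,,@
@,,,
@,,,
t=5: @@@@
,@@@
@,@@
@,,@
@,@,
@@@@
t=6: @,,,
,@,@
@,@@
@,,@
@,@,
@@@@
t=7: @,@,
,,@,
@,,@
@,,@
@,@,
@@@@
t=8: @,@,
,@@,
,@@@
@@,@
@,@,
@@@@
t=9: @,,@
,@@@
,@@@
@@,@
@,@,
@@@@
t=10: ,@@@
,,@@
,@@@
@@,@
@,@,
@@@@
t=11: ,@@@
,,@@
,,@@
,,@@
@@@,
@@@@
t=12: @,@@
@,@@
,,@@
,,@@
@@@,
@@@@
t=13: @,@@
@,@@
,,@@
,,@,
@@,@
@@@,
t=14: @,@@
@,@@
,,@@
,@@,
,,@@
@,@,
t=15: @,@@
@,@@
,,@@
@@@,
@@@@
,,@,
t=16: @,@@
@,@@
,,@@
@@@,
@@@,
,,,@
t=17: ,,@@
,@@@
@,@@
@@@,
@@@,
,,,@
t=18: ,,,,
,@@,
@,@@
@@@,
@@@,
,,,@
t=19: @@@,
,,@,
@,@@
@@@,
@@@,
,,,@
t=20: @@,@
,,@@
@,@@
@@@,
@@@,
,,,@
t=21: @@,@
,,,@
@@,,
@@,,
@@@,
,,,@
t=22: @@@,
,,,,
@@,,
@@,,
@@@,
,,,@
t=23: @@@,
,,,,
,@,,
,,,,
,@@,
,,,@
t=24: @@@,
,,,,
@@,,
@@,,
@@@,
,,,@

0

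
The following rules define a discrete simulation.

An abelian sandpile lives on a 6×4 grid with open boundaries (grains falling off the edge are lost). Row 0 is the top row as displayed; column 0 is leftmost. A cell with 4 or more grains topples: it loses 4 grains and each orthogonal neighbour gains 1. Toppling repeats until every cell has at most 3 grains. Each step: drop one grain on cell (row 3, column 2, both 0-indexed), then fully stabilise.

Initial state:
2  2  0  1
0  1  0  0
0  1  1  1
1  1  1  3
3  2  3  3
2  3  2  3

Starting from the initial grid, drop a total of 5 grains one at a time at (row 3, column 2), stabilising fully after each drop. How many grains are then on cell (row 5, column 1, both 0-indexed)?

2

0) 2  2  0  1
0  1  0  0
0  1  1  1
1  1  1  3
3  2  3  3
2  3  2  3
1) 2  2  0  1
0  1  0  0
0  1  1  1
1  1  2  3
3  2  3  3
2  3  2  3
2) 2  2  0  1
0  1  0  0
0  1  1  1
1  1  3  3
3  2  3  3
2  3  2  3
3) 2  2  0  1
0  1  0  0
0  1  2  2
2  3  2  1
1  1  3  2
0  2  1  1
4) 2  2  0  1
0  1  0  0
0  1  2  2
2  3  3  1
1  1  3  2
0  2  1  1
5) 2  2  0  1
0  1  0  0
0  2  3  2
3  0  2  2
1  3  0  3
0  2  2  1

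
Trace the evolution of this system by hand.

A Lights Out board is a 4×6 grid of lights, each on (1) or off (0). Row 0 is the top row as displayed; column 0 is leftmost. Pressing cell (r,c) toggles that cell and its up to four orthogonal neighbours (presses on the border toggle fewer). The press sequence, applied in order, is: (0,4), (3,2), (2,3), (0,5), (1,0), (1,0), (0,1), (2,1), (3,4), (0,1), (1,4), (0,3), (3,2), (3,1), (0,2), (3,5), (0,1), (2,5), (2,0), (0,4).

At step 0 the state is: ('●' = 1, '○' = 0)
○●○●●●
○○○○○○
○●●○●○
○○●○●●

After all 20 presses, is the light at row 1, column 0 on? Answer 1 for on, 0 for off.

gen 0: ○●○●●●
○○○○○○
○●●○●○
○○●○●●
gen 1: ○●○○○○
○○○○●○
○●●○●○
○○●○●●
gen 2: ○●○○○○
○○○○●○
○●○○●○
○●○●●●
gen 3: ○●○○○○
○○○●●○
○●●●○○
○●○○●●
gen 4: ○●○○●●
○○○●●●
○●●●○○
○●○○●●
gen 5: ●●○○●●
●●○●●●
●●●●○○
○●○○●●
gen 6: ○●○○●●
○○○●●●
○●●●○○
○●○○●●
gen 7: ●○●○●●
○●○●●●
○●●●○○
○●○○●●
gen 8: ●○●○●●
○○○●●●
●○○●○○
○○○○●●
gen 9: ●○●○●●
○○○●●●
●○○●●○
○○○●○○
gen 10: ○●○○●●
○●○●●●
●○○●●○
○○○●○○
gen 11: ○●○○○●
○●○○○○
●○○●○○
○○○●○○
gen 12: ○●●●●●
○●○●○○
●○○●○○
○○○●○○
gen 13: ○●●●●●
○●○●○○
●○●●○○
○●●○○○
gen 14: ○●●●●●
○●○●○○
●●●●○○
●○○○○○
gen 15: ○○○○●●
○●●●○○
●●●●○○
●○○○○○
gen 16: ○○○○●●
○●●●○○
●●●●○●
●○○○●●
gen 17: ●●●○●●
○○●●○○
●●●●○●
●○○○●●
gen 18: ●●●○●●
○○●●○●
●●●●●○
●○○○●○
gen 19: ●●●○●●
●○●●○●
○○●●●○
○○○○●○
gen 20: ●●●●○○
●○●●●●
○○●●●○
○○○○●○

1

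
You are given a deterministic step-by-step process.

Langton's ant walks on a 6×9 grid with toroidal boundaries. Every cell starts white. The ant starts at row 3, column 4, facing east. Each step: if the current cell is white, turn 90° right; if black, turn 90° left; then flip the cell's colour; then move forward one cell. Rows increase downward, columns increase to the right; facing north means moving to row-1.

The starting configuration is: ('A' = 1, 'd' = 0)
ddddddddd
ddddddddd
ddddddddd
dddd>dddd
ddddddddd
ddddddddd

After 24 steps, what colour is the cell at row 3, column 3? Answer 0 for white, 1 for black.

0

gen 0: ddddddddd
ddddddddd
ddddddddd
dddd>dddd
ddddddddd
ddddddddd
gen 1: ddddddddd
ddddddddd
ddddddddd
ddddAdddd
ddddvdddd
ddddddddd
gen 2: ddddddddd
ddddddddd
ddddddddd
ddddAdddd
ddd<Adddd
ddddddddd
gen 3: ddddddddd
ddddddddd
ddddddddd
ddd^Adddd
dddAAdddd
ddddddddd
gen 4: ddddddddd
ddddddddd
ddddddddd
dddA>dddd
dddAAdddd
ddddddddd
gen 5: ddddddddd
ddddddddd
dddd^dddd
dddAddddd
dddAAdddd
ddddddddd
gen 6: ddddddddd
ddddddddd
ddddA>ddd
dddAddddd
dddAAdddd
ddddddddd
gen 7: ddddddddd
ddddddddd
ddddAAddd
dddAdvddd
dddAAdddd
ddddddddd
gen 8: ddddddddd
ddddddddd
ddddAAddd
dddA<Addd
dddAAdddd
ddddddddd
gen 9: ddddddddd
ddddddddd
dddd^Addd
dddAAAddd
dddAAdddd
ddddddddd
gen 10: ddddddddd
ddddddddd
ddd<dAddd
dddAAAddd
dddAAdddd
ddddddddd
gen 11: ddddddddd
ddd^ddddd
dddAdAddd
dddAAAddd
dddAAdddd
ddddddddd
gen 12: ddddddddd
dddA>dddd
dddAdAddd
dddAAAddd
dddAAdddd
ddddddddd
gen 13: ddddddddd
dddAAdddd
dddAvAddd
dddAAAddd
dddAAdddd
ddddddddd
gen 14: ddddddddd
dddAAdddd
ddd<AAddd
dddAAAddd
dddAAdddd
ddddddddd
gen 15: ddddddddd
dddAAdddd
ddddAAddd
dddvAAddd
dddAAdddd
ddddddddd
gen 16: ddddddddd
dddAAdddd
ddddAAddd
dddd>Addd
dddAAdddd
ddddddddd
gen 17: ddddddddd
dddAAdddd
dddd^Addd
dddddAddd
dddAAdddd
ddddddddd
gen 18: ddddddddd
dddAAdddd
ddd<dAddd
dddddAddd
dddAAdddd
ddddddddd
gen 19: ddddddddd
ddd^Adddd
dddAdAddd
dddddAddd
dddAAdddd
ddddddddd
gen 20: ddddddddd
dd<dAdddd
dddAdAddd
dddddAddd
dddAAdddd
ddddddddd
gen 21: dd^dddddd
ddAdAdddd
dddAdAddd
dddddAddd
dddAAdddd
ddddddddd
gen 22: ddA>ddddd
ddAdAdddd
dddAdAddd
dddddAddd
dddAAdddd
ddddddddd
gen 23: ddAAddddd
ddAvAdddd
dddAdAddd
dddddAddd
dddAAdddd
ddddddddd
gen 24: ddAAddddd
dd<AAdddd
dddAdAddd
dddddAddd
dddAAdddd
ddddddddd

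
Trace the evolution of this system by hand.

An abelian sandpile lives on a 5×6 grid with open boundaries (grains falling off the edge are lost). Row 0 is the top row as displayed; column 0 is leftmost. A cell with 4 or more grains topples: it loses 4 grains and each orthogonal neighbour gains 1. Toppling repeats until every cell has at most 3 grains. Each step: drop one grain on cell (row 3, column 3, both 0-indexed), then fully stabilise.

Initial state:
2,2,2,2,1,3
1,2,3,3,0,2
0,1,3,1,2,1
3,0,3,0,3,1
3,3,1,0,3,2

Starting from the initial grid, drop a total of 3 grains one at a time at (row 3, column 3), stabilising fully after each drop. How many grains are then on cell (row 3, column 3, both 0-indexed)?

0) 2,2,2,2,1,3
1,2,3,3,0,2
0,1,3,1,2,1
3,0,3,0,3,1
3,3,1,0,3,2
1) 2,2,2,2,1,3
1,2,3,3,0,2
0,1,3,1,2,1
3,0,3,1,3,1
3,3,1,0,3,2
2) 2,2,2,2,1,3
1,2,3,3,0,2
0,1,3,1,2,1
3,0,3,2,3,1
3,3,1,0,3,2
3) 2,2,2,2,1,3
1,2,3,3,0,2
0,1,3,1,2,1
3,0,3,3,3,1
3,3,1,0,3,2

3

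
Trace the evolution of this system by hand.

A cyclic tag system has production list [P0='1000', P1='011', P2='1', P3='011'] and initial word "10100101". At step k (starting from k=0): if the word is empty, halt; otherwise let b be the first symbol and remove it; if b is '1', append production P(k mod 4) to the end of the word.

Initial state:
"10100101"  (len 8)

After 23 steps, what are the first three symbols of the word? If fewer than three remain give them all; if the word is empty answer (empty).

100

t=0: "10100101"  (len 8)
t=1: "01001011000"  (len 11)
t=2: "1001011000"  (len 10)
t=3: "0010110001"  (len 10)
t=4: "010110001"  (len 9)
t=5: "10110001"  (len 8)
t=6: "0110001011"  (len 10)
t=7: "110001011"  (len 9)
t=8: "10001011011"  (len 11)
t=9: "00010110111000"  (len 14)
t=10: "0010110111000"  (len 13)
t=11: "010110111000"  (len 12)
t=12: "10110111000"  (len 11)
t=13: "01101110001000"  (len 14)
t=14: "1101110001000"  (len 13)
t=15: "1011100010001"  (len 13)
t=16: "011100010001011"  (len 15)
t=17: "11100010001011"  (len 14)
t=18: "1100010001011011"  (len 16)
t=19: "1000100010110111"  (len 16)
t=20: "000100010110111011"  (len 18)
t=21: "00100010110111011"  (len 17)
t=22: "0100010110111011"  (len 16)
t=23: "100010110111011"  (len 15)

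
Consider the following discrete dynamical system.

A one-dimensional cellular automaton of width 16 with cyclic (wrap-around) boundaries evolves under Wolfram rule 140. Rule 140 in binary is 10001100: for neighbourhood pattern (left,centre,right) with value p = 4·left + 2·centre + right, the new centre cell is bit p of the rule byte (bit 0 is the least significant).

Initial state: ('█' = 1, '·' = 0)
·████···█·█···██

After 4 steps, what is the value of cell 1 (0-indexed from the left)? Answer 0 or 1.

gen 0: ·████···█·█···██
gen 1: ·███····█·█···█·
gen 2: ·██·····█·█···█·
gen 3: ·█······█·█···█·
gen 4: ·█······█·█···█·

1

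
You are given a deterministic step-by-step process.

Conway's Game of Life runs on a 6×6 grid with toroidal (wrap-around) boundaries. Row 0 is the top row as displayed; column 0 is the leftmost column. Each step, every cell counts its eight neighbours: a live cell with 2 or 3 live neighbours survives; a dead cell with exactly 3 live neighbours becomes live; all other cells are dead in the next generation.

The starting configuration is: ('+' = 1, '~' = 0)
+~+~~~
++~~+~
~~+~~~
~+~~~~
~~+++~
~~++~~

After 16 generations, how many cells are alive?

18

k=0  +~+~~~
++~~+~
~~+~~~
~+~~~~
~~+++~
~~++~~
k=1  +~+~~+
+~++~+
+~+~~~
~+~~~~
~+~~+~
~~~~+~
k=2  +~+~~~
~~+++~
+~++~+
+++~~~
~~~~~~
++~++~
k=3  +~~~~~
+~~~+~
+~~~~+
+~++~+
~~~+~+
++++~+
k=4  ~~+++~
++~~~~
~~~+~~
~+++~~
~~~~~~
~+++~+
k=5  ~~~~++
~+~~+~
+~~+~~
~~++~~
+~~~+~
~+~~~~
k=6  +~~~++
+~~++~
~+~++~
~+++++
~+++~~
+~~~+~
k=7  ++~~~~
+++~~~
~+~~~~
~~~~~+
~~~~~~
+~+~+~
k=8  ~~~+~~
~~+~~~
~++~~~
~~~~~~
~~~~~+
+~~~~+
k=9  ~~~~~~
~+++~~
~++~~~
~~~~~~
+~~~~+
+~~~++
k=10  ++++++
~+~+~~
~+~+~~
++~~~~
+~~~+~
+~~~+~
k=11  ~~~~~~
~~~~~+
~+~~~~
+++~~+
+~~~~~
~~+~~~
k=12  ~~~~~~
~~~~~~
~++~~+
~~+~~+
+~+~~+
~~~~~~
k=13  ~~~~~~
~~~~~~
+++~~~
~~++++
++~~~+
~~~~~~
k=14  ~~~~~~
~+~~~~
+++~++
~~~++~
++++~+
+~~~~~
k=15  ~~~~~~
~++~~+
+++~++
~~~~~~
++++~+
+~+~~+
k=16  ~~+~~+
~~++++
~~++++
~~~~~~
~~++++
~~++++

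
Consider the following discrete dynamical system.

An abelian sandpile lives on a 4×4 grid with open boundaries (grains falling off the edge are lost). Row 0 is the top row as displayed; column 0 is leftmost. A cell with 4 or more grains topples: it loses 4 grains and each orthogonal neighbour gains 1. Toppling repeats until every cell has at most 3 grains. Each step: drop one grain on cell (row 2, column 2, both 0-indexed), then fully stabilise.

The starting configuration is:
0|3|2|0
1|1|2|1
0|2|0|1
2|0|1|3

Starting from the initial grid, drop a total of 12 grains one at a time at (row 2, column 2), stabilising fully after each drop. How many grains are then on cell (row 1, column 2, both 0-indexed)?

gen 0: 0|3|2|0
1|1|2|1
0|2|0|1
2|0|1|3
gen 1: 0|3|2|0
1|1|2|1
0|2|1|1
2|0|1|3
gen 2: 0|3|2|0
1|1|2|1
0|2|2|1
2|0|1|3
gen 3: 0|3|2|0
1|1|2|1
0|2|3|1
2|0|1|3
gen 4: 0|3|2|0
1|1|3|1
0|3|0|2
2|0|2|3
gen 5: 0|3|2|0
1|1|3|1
0|3|1|2
2|0|2|3
gen 6: 0|3|2|0
1|1|3|1
0|3|2|2
2|0|2|3
gen 7: 0|3|2|0
1|1|3|1
0|3|3|2
2|0|2|3
gen 8: 0|3|3|0
1|3|0|2
1|0|2|3
2|1|3|3
gen 9: 0|3|3|0
1|3|0|2
1|0|3|3
2|1|3|3
gen 10: 0|3|3|0
1|3|1|3
1|1|2|1
2|2|1|1
gen 11: 0|3|3|0
1|3|1|3
1|1|3|1
2|2|1|1
gen 12: 0|3|3|0
1|3|2|3
1|2|0|2
2|2|2|1

2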